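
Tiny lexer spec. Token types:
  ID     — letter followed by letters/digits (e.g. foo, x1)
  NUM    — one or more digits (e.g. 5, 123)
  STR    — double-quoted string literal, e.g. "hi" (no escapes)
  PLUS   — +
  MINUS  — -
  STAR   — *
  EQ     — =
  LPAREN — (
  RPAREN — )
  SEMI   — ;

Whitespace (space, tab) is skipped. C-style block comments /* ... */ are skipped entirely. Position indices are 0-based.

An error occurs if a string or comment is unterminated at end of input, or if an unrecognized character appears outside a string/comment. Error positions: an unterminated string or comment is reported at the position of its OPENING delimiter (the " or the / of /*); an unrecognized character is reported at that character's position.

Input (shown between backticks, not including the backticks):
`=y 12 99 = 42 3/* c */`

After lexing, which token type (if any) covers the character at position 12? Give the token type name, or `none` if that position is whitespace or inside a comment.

Answer: NUM

Derivation:
pos=0: emit EQ '='
pos=1: emit ID 'y' (now at pos=2)
pos=3: emit NUM '12' (now at pos=5)
pos=6: emit NUM '99' (now at pos=8)
pos=9: emit EQ '='
pos=11: emit NUM '42' (now at pos=13)
pos=14: emit NUM '3' (now at pos=15)
pos=15: enter COMMENT mode (saw '/*')
exit COMMENT mode (now at pos=22)
DONE. 7 tokens: [EQ, ID, NUM, NUM, EQ, NUM, NUM]
Position 12: char is '2' -> NUM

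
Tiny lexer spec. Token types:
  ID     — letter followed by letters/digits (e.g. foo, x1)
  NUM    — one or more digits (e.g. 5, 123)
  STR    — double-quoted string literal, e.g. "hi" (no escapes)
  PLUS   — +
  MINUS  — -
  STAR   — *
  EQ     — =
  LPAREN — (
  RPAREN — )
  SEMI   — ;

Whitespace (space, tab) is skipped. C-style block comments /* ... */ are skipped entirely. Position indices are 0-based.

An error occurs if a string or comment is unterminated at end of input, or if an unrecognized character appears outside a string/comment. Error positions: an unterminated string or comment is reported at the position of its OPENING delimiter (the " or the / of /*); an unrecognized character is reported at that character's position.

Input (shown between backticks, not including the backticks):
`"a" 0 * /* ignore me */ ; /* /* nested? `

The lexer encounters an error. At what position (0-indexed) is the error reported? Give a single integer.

Answer: 26

Derivation:
pos=0: enter STRING mode
pos=0: emit STR "a" (now at pos=3)
pos=4: emit NUM '0' (now at pos=5)
pos=6: emit STAR '*'
pos=8: enter COMMENT mode (saw '/*')
exit COMMENT mode (now at pos=23)
pos=24: emit SEMI ';'
pos=26: enter COMMENT mode (saw '/*')
pos=26: ERROR — unterminated comment (reached EOF)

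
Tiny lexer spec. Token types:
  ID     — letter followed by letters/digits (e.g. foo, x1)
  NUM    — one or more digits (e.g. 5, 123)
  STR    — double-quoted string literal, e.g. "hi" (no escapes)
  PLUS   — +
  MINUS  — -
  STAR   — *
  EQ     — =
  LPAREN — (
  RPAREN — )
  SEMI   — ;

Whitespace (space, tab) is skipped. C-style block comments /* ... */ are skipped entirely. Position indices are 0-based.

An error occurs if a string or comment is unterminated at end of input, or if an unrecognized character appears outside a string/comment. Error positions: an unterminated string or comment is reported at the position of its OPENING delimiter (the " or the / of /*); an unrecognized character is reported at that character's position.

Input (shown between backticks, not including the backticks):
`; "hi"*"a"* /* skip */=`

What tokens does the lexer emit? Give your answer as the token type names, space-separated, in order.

pos=0: emit SEMI ';'
pos=2: enter STRING mode
pos=2: emit STR "hi" (now at pos=6)
pos=6: emit STAR '*'
pos=7: enter STRING mode
pos=7: emit STR "a" (now at pos=10)
pos=10: emit STAR '*'
pos=12: enter COMMENT mode (saw '/*')
exit COMMENT mode (now at pos=22)
pos=22: emit EQ '='
DONE. 6 tokens: [SEMI, STR, STAR, STR, STAR, EQ]

Answer: SEMI STR STAR STR STAR EQ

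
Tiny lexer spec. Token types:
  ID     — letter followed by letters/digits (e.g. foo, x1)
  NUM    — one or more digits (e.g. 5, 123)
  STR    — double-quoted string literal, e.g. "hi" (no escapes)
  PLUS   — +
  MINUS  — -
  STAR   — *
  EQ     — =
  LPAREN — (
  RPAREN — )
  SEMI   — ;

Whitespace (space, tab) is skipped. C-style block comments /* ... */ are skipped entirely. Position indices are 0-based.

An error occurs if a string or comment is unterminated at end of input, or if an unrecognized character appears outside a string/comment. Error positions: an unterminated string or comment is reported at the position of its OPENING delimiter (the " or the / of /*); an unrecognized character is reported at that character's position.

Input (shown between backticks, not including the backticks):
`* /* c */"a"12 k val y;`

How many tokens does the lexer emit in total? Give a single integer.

pos=0: emit STAR '*'
pos=2: enter COMMENT mode (saw '/*')
exit COMMENT mode (now at pos=9)
pos=9: enter STRING mode
pos=9: emit STR "a" (now at pos=12)
pos=12: emit NUM '12' (now at pos=14)
pos=15: emit ID 'k' (now at pos=16)
pos=17: emit ID 'val' (now at pos=20)
pos=21: emit ID 'y' (now at pos=22)
pos=22: emit SEMI ';'
DONE. 7 tokens: [STAR, STR, NUM, ID, ID, ID, SEMI]

Answer: 7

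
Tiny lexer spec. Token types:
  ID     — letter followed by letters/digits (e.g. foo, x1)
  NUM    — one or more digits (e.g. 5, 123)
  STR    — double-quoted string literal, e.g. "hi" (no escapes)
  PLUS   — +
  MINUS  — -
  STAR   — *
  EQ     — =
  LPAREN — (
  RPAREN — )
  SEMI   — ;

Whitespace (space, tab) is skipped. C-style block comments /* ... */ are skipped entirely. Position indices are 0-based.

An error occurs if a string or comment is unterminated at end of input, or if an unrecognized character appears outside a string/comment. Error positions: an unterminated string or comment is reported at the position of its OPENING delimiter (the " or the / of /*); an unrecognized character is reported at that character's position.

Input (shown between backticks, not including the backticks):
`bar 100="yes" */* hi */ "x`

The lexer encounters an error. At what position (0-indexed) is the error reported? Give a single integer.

pos=0: emit ID 'bar' (now at pos=3)
pos=4: emit NUM '100' (now at pos=7)
pos=7: emit EQ '='
pos=8: enter STRING mode
pos=8: emit STR "yes" (now at pos=13)
pos=14: emit STAR '*'
pos=15: enter COMMENT mode (saw '/*')
exit COMMENT mode (now at pos=23)
pos=24: enter STRING mode
pos=24: ERROR — unterminated string

Answer: 24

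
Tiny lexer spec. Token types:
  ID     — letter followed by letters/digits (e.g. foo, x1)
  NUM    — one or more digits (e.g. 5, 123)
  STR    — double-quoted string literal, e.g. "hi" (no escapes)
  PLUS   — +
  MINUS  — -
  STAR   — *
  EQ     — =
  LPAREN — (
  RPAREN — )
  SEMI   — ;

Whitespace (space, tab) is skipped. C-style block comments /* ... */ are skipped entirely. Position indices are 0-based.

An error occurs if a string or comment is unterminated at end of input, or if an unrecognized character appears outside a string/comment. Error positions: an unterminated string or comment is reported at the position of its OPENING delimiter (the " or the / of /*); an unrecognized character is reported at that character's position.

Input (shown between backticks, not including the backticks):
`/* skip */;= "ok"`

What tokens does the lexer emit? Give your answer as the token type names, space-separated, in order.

Answer: SEMI EQ STR

Derivation:
pos=0: enter COMMENT mode (saw '/*')
exit COMMENT mode (now at pos=10)
pos=10: emit SEMI ';'
pos=11: emit EQ '='
pos=13: enter STRING mode
pos=13: emit STR "ok" (now at pos=17)
DONE. 3 tokens: [SEMI, EQ, STR]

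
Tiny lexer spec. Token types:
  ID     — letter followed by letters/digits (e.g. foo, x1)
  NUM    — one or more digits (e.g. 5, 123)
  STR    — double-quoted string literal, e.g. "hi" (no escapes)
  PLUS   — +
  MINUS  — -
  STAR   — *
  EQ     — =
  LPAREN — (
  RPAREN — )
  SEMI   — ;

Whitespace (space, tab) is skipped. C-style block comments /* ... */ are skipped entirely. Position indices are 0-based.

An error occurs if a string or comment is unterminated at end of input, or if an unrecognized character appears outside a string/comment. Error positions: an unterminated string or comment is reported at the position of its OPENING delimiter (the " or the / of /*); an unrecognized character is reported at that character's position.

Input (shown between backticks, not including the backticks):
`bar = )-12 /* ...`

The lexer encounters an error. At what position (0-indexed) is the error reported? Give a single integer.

pos=0: emit ID 'bar' (now at pos=3)
pos=4: emit EQ '='
pos=6: emit RPAREN ')'
pos=7: emit MINUS '-'
pos=8: emit NUM '12' (now at pos=10)
pos=11: enter COMMENT mode (saw '/*')
pos=11: ERROR — unterminated comment (reached EOF)

Answer: 11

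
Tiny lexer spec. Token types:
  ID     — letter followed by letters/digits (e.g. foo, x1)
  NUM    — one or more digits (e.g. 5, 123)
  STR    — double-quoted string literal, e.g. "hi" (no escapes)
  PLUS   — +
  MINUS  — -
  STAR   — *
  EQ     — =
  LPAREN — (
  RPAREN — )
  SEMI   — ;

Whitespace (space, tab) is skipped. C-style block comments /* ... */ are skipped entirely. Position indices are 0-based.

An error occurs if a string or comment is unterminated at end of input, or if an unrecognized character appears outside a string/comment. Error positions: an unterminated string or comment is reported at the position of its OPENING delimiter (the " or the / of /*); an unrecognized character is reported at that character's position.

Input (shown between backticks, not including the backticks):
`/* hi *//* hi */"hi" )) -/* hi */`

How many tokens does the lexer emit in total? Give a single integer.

pos=0: enter COMMENT mode (saw '/*')
exit COMMENT mode (now at pos=8)
pos=8: enter COMMENT mode (saw '/*')
exit COMMENT mode (now at pos=16)
pos=16: enter STRING mode
pos=16: emit STR "hi" (now at pos=20)
pos=21: emit RPAREN ')'
pos=22: emit RPAREN ')'
pos=24: emit MINUS '-'
pos=25: enter COMMENT mode (saw '/*')
exit COMMENT mode (now at pos=33)
DONE. 4 tokens: [STR, RPAREN, RPAREN, MINUS]

Answer: 4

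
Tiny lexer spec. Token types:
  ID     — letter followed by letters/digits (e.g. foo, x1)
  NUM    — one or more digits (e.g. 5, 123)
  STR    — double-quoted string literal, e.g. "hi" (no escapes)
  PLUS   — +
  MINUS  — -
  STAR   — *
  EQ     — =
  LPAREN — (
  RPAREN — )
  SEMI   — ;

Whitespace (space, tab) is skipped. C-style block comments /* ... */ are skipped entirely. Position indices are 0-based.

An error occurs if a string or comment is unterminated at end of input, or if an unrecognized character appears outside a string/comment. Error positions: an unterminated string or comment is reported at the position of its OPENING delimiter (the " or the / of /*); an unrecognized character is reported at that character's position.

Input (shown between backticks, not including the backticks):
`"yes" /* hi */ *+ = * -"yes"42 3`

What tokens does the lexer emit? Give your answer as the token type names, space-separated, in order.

Answer: STR STAR PLUS EQ STAR MINUS STR NUM NUM

Derivation:
pos=0: enter STRING mode
pos=0: emit STR "yes" (now at pos=5)
pos=6: enter COMMENT mode (saw '/*')
exit COMMENT mode (now at pos=14)
pos=15: emit STAR '*'
pos=16: emit PLUS '+'
pos=18: emit EQ '='
pos=20: emit STAR '*'
pos=22: emit MINUS '-'
pos=23: enter STRING mode
pos=23: emit STR "yes" (now at pos=28)
pos=28: emit NUM '42' (now at pos=30)
pos=31: emit NUM '3' (now at pos=32)
DONE. 9 tokens: [STR, STAR, PLUS, EQ, STAR, MINUS, STR, NUM, NUM]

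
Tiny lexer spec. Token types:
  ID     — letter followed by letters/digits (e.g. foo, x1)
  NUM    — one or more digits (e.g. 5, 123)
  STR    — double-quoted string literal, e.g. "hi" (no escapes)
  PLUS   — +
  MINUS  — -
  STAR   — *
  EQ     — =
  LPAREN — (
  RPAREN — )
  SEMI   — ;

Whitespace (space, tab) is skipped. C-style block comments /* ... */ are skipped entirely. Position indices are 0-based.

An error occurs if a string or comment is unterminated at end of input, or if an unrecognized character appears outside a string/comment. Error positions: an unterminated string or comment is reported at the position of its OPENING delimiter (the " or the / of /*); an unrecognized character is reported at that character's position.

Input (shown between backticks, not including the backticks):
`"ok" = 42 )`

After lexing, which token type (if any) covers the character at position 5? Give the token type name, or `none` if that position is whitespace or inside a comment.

Answer: EQ

Derivation:
pos=0: enter STRING mode
pos=0: emit STR "ok" (now at pos=4)
pos=5: emit EQ '='
pos=7: emit NUM '42' (now at pos=9)
pos=10: emit RPAREN ')'
DONE. 4 tokens: [STR, EQ, NUM, RPAREN]
Position 5: char is '=' -> EQ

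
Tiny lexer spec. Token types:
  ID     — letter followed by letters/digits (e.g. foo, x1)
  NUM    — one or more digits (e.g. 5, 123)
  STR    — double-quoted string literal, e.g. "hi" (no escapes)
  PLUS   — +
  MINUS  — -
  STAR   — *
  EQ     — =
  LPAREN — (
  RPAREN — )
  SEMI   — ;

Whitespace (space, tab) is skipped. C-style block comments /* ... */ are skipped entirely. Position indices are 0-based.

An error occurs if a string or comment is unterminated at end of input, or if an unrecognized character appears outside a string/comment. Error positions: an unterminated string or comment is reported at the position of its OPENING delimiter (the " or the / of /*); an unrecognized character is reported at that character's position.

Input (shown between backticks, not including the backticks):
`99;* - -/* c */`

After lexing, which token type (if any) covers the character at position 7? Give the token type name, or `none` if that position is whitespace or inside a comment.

Answer: MINUS

Derivation:
pos=0: emit NUM '99' (now at pos=2)
pos=2: emit SEMI ';'
pos=3: emit STAR '*'
pos=5: emit MINUS '-'
pos=7: emit MINUS '-'
pos=8: enter COMMENT mode (saw '/*')
exit COMMENT mode (now at pos=15)
DONE. 5 tokens: [NUM, SEMI, STAR, MINUS, MINUS]
Position 7: char is '-' -> MINUS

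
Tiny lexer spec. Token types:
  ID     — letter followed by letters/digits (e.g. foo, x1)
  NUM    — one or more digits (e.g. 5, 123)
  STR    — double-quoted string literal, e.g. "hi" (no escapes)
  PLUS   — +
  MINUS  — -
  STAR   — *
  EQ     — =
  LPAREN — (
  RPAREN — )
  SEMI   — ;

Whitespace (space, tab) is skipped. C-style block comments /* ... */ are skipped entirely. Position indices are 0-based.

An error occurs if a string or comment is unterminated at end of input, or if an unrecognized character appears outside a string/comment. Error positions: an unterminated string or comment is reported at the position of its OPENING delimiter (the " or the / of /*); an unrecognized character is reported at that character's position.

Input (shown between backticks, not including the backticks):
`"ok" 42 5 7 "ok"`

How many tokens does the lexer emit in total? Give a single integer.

Answer: 5

Derivation:
pos=0: enter STRING mode
pos=0: emit STR "ok" (now at pos=4)
pos=5: emit NUM '42' (now at pos=7)
pos=8: emit NUM '5' (now at pos=9)
pos=10: emit NUM '7' (now at pos=11)
pos=12: enter STRING mode
pos=12: emit STR "ok" (now at pos=16)
DONE. 5 tokens: [STR, NUM, NUM, NUM, STR]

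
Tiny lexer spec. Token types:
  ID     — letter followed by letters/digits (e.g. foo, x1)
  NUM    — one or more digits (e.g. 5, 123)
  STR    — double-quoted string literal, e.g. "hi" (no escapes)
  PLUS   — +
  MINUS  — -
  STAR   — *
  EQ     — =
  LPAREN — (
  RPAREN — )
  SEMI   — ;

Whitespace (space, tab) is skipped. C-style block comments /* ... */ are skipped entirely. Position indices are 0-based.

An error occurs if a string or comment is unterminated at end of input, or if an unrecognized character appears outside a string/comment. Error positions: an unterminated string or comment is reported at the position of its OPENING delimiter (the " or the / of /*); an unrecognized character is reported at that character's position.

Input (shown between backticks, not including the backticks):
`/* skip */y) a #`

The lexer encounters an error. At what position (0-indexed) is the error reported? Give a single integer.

pos=0: enter COMMENT mode (saw '/*')
exit COMMENT mode (now at pos=10)
pos=10: emit ID 'y' (now at pos=11)
pos=11: emit RPAREN ')'
pos=13: emit ID 'a' (now at pos=14)
pos=15: ERROR — unrecognized char '#'

Answer: 15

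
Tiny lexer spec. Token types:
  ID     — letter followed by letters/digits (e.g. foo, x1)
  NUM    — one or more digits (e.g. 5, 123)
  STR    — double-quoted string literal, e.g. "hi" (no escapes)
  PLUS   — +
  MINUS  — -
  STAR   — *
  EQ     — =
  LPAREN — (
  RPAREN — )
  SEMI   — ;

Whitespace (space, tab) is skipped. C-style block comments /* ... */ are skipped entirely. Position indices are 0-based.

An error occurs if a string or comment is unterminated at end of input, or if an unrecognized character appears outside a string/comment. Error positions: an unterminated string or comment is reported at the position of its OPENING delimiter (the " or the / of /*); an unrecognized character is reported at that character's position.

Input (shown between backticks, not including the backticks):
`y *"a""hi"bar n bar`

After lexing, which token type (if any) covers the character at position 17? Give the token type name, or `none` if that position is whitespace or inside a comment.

Answer: ID

Derivation:
pos=0: emit ID 'y' (now at pos=1)
pos=2: emit STAR '*'
pos=3: enter STRING mode
pos=3: emit STR "a" (now at pos=6)
pos=6: enter STRING mode
pos=6: emit STR "hi" (now at pos=10)
pos=10: emit ID 'bar' (now at pos=13)
pos=14: emit ID 'n' (now at pos=15)
pos=16: emit ID 'bar' (now at pos=19)
DONE. 7 tokens: [ID, STAR, STR, STR, ID, ID, ID]
Position 17: char is 'a' -> ID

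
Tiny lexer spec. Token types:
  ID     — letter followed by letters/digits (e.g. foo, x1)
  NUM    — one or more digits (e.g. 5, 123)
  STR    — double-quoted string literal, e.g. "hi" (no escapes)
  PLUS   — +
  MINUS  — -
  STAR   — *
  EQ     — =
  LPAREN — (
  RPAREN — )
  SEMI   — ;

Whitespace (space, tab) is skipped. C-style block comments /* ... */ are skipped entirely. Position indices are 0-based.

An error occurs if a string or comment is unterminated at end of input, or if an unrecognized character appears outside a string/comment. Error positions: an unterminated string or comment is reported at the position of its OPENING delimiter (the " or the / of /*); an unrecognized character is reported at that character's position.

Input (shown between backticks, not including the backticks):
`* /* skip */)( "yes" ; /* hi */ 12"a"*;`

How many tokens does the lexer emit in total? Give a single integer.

pos=0: emit STAR '*'
pos=2: enter COMMENT mode (saw '/*')
exit COMMENT mode (now at pos=12)
pos=12: emit RPAREN ')'
pos=13: emit LPAREN '('
pos=15: enter STRING mode
pos=15: emit STR "yes" (now at pos=20)
pos=21: emit SEMI ';'
pos=23: enter COMMENT mode (saw '/*')
exit COMMENT mode (now at pos=31)
pos=32: emit NUM '12' (now at pos=34)
pos=34: enter STRING mode
pos=34: emit STR "a" (now at pos=37)
pos=37: emit STAR '*'
pos=38: emit SEMI ';'
DONE. 9 tokens: [STAR, RPAREN, LPAREN, STR, SEMI, NUM, STR, STAR, SEMI]

Answer: 9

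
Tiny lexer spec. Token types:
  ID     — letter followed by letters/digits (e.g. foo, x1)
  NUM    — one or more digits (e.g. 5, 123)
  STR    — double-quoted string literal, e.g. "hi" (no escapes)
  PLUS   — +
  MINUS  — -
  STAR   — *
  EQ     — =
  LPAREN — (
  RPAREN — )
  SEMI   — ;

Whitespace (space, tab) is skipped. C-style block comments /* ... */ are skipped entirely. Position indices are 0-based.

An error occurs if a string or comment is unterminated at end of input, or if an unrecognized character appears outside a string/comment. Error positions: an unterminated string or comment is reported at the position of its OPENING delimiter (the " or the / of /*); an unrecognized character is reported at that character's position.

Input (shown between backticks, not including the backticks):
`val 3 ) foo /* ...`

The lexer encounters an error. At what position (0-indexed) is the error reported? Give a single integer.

pos=0: emit ID 'val' (now at pos=3)
pos=4: emit NUM '3' (now at pos=5)
pos=6: emit RPAREN ')'
pos=8: emit ID 'foo' (now at pos=11)
pos=12: enter COMMENT mode (saw '/*')
pos=12: ERROR — unterminated comment (reached EOF)

Answer: 12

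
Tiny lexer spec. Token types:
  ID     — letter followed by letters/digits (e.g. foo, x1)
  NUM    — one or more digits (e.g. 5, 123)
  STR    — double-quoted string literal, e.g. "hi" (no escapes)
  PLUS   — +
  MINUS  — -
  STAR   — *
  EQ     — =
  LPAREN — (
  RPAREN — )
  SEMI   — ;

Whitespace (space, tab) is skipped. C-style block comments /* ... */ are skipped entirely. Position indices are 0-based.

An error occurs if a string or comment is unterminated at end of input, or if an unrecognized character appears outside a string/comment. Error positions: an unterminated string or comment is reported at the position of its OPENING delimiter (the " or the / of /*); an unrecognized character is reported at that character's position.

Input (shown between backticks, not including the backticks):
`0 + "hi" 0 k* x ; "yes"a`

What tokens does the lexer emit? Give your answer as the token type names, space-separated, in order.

Answer: NUM PLUS STR NUM ID STAR ID SEMI STR ID

Derivation:
pos=0: emit NUM '0' (now at pos=1)
pos=2: emit PLUS '+'
pos=4: enter STRING mode
pos=4: emit STR "hi" (now at pos=8)
pos=9: emit NUM '0' (now at pos=10)
pos=11: emit ID 'k' (now at pos=12)
pos=12: emit STAR '*'
pos=14: emit ID 'x' (now at pos=15)
pos=16: emit SEMI ';'
pos=18: enter STRING mode
pos=18: emit STR "yes" (now at pos=23)
pos=23: emit ID 'a' (now at pos=24)
DONE. 10 tokens: [NUM, PLUS, STR, NUM, ID, STAR, ID, SEMI, STR, ID]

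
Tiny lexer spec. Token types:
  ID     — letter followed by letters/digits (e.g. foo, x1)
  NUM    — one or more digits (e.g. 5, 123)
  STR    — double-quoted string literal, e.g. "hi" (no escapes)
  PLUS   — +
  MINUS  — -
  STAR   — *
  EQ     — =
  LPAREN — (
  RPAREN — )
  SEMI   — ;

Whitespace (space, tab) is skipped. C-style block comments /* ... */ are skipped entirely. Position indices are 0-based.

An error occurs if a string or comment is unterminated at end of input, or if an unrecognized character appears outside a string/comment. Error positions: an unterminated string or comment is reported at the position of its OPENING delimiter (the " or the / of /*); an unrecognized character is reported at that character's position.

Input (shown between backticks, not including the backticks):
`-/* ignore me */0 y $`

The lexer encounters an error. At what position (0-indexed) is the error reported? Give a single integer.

Answer: 20

Derivation:
pos=0: emit MINUS '-'
pos=1: enter COMMENT mode (saw '/*')
exit COMMENT mode (now at pos=16)
pos=16: emit NUM '0' (now at pos=17)
pos=18: emit ID 'y' (now at pos=19)
pos=20: ERROR — unrecognized char '$'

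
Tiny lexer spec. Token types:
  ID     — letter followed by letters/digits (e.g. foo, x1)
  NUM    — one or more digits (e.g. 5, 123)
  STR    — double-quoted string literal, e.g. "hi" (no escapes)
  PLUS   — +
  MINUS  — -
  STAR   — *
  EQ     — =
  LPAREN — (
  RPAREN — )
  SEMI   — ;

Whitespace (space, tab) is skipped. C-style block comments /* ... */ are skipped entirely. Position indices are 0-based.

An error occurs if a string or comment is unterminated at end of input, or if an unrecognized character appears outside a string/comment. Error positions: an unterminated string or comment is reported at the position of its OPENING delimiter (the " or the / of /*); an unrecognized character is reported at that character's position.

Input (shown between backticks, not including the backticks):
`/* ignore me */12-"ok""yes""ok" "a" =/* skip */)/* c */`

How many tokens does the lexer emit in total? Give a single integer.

Answer: 8

Derivation:
pos=0: enter COMMENT mode (saw '/*')
exit COMMENT mode (now at pos=15)
pos=15: emit NUM '12' (now at pos=17)
pos=17: emit MINUS '-'
pos=18: enter STRING mode
pos=18: emit STR "ok" (now at pos=22)
pos=22: enter STRING mode
pos=22: emit STR "yes" (now at pos=27)
pos=27: enter STRING mode
pos=27: emit STR "ok" (now at pos=31)
pos=32: enter STRING mode
pos=32: emit STR "a" (now at pos=35)
pos=36: emit EQ '='
pos=37: enter COMMENT mode (saw '/*')
exit COMMENT mode (now at pos=47)
pos=47: emit RPAREN ')'
pos=48: enter COMMENT mode (saw '/*')
exit COMMENT mode (now at pos=55)
DONE. 8 tokens: [NUM, MINUS, STR, STR, STR, STR, EQ, RPAREN]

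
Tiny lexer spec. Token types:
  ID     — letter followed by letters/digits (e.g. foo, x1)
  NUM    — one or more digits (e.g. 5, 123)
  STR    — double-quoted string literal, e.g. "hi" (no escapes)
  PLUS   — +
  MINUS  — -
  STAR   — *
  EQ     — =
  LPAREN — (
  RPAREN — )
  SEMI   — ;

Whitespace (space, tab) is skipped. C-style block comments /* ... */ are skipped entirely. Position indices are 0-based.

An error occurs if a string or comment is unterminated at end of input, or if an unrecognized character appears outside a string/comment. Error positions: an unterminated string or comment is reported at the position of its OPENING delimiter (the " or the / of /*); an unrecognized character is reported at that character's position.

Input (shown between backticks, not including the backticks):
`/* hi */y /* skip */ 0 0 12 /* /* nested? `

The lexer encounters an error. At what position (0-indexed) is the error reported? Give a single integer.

Answer: 28

Derivation:
pos=0: enter COMMENT mode (saw '/*')
exit COMMENT mode (now at pos=8)
pos=8: emit ID 'y' (now at pos=9)
pos=10: enter COMMENT mode (saw '/*')
exit COMMENT mode (now at pos=20)
pos=21: emit NUM '0' (now at pos=22)
pos=23: emit NUM '0' (now at pos=24)
pos=25: emit NUM '12' (now at pos=27)
pos=28: enter COMMENT mode (saw '/*')
pos=28: ERROR — unterminated comment (reached EOF)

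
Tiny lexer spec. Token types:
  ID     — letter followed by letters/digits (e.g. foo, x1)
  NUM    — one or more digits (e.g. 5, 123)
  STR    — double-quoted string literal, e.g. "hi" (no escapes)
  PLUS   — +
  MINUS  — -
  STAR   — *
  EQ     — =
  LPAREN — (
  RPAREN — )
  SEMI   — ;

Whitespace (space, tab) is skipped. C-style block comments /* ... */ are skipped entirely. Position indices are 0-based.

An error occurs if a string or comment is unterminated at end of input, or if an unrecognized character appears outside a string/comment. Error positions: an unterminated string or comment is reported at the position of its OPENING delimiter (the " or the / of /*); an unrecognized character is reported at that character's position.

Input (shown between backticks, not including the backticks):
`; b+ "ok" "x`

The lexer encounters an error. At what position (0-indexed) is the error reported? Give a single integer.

pos=0: emit SEMI ';'
pos=2: emit ID 'b' (now at pos=3)
pos=3: emit PLUS '+'
pos=5: enter STRING mode
pos=5: emit STR "ok" (now at pos=9)
pos=10: enter STRING mode
pos=10: ERROR — unterminated string

Answer: 10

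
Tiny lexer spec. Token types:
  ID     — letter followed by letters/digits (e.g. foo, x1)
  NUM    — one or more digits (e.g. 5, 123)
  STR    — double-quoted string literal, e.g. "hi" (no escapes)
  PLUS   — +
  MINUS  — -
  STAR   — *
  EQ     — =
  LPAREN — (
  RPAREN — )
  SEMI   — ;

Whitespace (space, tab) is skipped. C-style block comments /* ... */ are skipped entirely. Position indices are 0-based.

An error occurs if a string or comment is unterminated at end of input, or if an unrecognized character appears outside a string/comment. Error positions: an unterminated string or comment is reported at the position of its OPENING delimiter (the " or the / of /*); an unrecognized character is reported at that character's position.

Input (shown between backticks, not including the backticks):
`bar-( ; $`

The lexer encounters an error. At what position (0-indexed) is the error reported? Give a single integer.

Answer: 8

Derivation:
pos=0: emit ID 'bar' (now at pos=3)
pos=3: emit MINUS '-'
pos=4: emit LPAREN '('
pos=6: emit SEMI ';'
pos=8: ERROR — unrecognized char '$'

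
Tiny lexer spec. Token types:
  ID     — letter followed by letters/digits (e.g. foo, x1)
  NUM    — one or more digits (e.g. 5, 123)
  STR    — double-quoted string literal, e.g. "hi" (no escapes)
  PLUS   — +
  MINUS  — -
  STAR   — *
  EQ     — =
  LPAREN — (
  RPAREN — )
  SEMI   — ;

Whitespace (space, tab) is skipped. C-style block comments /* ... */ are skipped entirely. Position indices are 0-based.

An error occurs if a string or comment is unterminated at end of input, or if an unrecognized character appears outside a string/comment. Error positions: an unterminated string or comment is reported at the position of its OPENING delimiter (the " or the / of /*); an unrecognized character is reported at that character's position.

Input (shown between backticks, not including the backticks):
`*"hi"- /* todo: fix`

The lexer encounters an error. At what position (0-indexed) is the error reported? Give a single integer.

Answer: 7

Derivation:
pos=0: emit STAR '*'
pos=1: enter STRING mode
pos=1: emit STR "hi" (now at pos=5)
pos=5: emit MINUS '-'
pos=7: enter COMMENT mode (saw '/*')
pos=7: ERROR — unterminated comment (reached EOF)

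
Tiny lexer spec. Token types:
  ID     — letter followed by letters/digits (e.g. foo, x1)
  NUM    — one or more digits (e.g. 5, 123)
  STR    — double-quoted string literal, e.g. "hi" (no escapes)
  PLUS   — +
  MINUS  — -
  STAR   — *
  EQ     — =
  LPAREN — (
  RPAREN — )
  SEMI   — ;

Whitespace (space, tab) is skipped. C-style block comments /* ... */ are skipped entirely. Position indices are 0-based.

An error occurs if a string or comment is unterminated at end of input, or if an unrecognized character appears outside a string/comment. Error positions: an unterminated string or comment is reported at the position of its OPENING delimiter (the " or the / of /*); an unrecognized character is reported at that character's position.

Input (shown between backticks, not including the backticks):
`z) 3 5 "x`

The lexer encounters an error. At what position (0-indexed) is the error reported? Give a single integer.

Answer: 7

Derivation:
pos=0: emit ID 'z' (now at pos=1)
pos=1: emit RPAREN ')'
pos=3: emit NUM '3' (now at pos=4)
pos=5: emit NUM '5' (now at pos=6)
pos=7: enter STRING mode
pos=7: ERROR — unterminated string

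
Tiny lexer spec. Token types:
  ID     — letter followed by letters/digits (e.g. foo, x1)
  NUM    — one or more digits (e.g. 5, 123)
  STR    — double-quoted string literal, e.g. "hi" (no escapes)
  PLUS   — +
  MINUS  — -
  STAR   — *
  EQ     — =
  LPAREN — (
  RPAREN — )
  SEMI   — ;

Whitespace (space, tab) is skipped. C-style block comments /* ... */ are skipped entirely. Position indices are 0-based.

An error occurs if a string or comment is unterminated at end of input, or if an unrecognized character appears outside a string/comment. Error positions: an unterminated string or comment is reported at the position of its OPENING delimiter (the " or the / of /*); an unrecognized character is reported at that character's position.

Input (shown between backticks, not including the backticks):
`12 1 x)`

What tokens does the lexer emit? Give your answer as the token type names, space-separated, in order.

pos=0: emit NUM '12' (now at pos=2)
pos=3: emit NUM '1' (now at pos=4)
pos=5: emit ID 'x' (now at pos=6)
pos=6: emit RPAREN ')'
DONE. 4 tokens: [NUM, NUM, ID, RPAREN]

Answer: NUM NUM ID RPAREN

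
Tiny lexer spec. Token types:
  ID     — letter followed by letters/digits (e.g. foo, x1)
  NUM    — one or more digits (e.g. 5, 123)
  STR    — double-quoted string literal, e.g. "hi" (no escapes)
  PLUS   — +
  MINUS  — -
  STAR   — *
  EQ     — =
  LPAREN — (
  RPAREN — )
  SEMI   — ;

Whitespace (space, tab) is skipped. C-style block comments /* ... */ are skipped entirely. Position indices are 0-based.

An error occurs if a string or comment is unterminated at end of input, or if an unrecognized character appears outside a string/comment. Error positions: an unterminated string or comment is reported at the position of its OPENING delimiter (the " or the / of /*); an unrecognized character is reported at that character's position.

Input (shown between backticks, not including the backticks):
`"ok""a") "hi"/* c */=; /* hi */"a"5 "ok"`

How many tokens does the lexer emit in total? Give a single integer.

pos=0: enter STRING mode
pos=0: emit STR "ok" (now at pos=4)
pos=4: enter STRING mode
pos=4: emit STR "a" (now at pos=7)
pos=7: emit RPAREN ')'
pos=9: enter STRING mode
pos=9: emit STR "hi" (now at pos=13)
pos=13: enter COMMENT mode (saw '/*')
exit COMMENT mode (now at pos=20)
pos=20: emit EQ '='
pos=21: emit SEMI ';'
pos=23: enter COMMENT mode (saw '/*')
exit COMMENT mode (now at pos=31)
pos=31: enter STRING mode
pos=31: emit STR "a" (now at pos=34)
pos=34: emit NUM '5' (now at pos=35)
pos=36: enter STRING mode
pos=36: emit STR "ok" (now at pos=40)
DONE. 9 tokens: [STR, STR, RPAREN, STR, EQ, SEMI, STR, NUM, STR]

Answer: 9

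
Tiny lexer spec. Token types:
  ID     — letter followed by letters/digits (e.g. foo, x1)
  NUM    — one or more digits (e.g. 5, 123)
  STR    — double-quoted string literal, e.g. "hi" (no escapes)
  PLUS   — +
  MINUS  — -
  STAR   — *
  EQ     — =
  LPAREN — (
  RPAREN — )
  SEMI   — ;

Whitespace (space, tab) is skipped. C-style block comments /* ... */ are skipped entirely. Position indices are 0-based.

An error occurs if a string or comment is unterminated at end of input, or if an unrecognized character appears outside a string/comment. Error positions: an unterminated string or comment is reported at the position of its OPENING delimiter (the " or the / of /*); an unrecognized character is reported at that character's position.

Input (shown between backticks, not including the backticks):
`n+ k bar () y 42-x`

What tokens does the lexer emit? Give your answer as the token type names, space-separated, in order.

Answer: ID PLUS ID ID LPAREN RPAREN ID NUM MINUS ID

Derivation:
pos=0: emit ID 'n' (now at pos=1)
pos=1: emit PLUS '+'
pos=3: emit ID 'k' (now at pos=4)
pos=5: emit ID 'bar' (now at pos=8)
pos=9: emit LPAREN '('
pos=10: emit RPAREN ')'
pos=12: emit ID 'y' (now at pos=13)
pos=14: emit NUM '42' (now at pos=16)
pos=16: emit MINUS '-'
pos=17: emit ID 'x' (now at pos=18)
DONE. 10 tokens: [ID, PLUS, ID, ID, LPAREN, RPAREN, ID, NUM, MINUS, ID]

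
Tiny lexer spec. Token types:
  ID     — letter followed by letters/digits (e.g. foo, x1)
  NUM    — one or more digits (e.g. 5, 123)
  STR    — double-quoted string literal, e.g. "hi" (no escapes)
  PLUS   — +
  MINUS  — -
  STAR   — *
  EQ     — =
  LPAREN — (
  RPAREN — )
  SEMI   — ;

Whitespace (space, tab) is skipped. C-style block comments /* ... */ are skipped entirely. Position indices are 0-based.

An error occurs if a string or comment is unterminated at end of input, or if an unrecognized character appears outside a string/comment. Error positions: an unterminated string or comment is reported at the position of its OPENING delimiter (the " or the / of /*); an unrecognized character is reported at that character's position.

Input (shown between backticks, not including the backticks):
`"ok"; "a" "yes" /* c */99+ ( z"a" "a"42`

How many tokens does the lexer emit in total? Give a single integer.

pos=0: enter STRING mode
pos=0: emit STR "ok" (now at pos=4)
pos=4: emit SEMI ';'
pos=6: enter STRING mode
pos=6: emit STR "a" (now at pos=9)
pos=10: enter STRING mode
pos=10: emit STR "yes" (now at pos=15)
pos=16: enter COMMENT mode (saw '/*')
exit COMMENT mode (now at pos=23)
pos=23: emit NUM '99' (now at pos=25)
pos=25: emit PLUS '+'
pos=27: emit LPAREN '('
pos=29: emit ID 'z' (now at pos=30)
pos=30: enter STRING mode
pos=30: emit STR "a" (now at pos=33)
pos=34: enter STRING mode
pos=34: emit STR "a" (now at pos=37)
pos=37: emit NUM '42' (now at pos=39)
DONE. 11 tokens: [STR, SEMI, STR, STR, NUM, PLUS, LPAREN, ID, STR, STR, NUM]

Answer: 11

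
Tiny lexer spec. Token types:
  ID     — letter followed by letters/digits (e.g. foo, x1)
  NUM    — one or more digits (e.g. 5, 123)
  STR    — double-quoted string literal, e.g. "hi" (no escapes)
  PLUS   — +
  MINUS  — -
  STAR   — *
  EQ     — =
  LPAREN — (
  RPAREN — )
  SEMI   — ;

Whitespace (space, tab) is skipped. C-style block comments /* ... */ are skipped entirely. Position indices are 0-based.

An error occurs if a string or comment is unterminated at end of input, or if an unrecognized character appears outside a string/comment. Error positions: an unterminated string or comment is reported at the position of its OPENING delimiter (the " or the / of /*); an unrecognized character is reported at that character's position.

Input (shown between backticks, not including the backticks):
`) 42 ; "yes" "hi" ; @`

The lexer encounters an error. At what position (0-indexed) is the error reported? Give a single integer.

Answer: 20

Derivation:
pos=0: emit RPAREN ')'
pos=2: emit NUM '42' (now at pos=4)
pos=5: emit SEMI ';'
pos=7: enter STRING mode
pos=7: emit STR "yes" (now at pos=12)
pos=13: enter STRING mode
pos=13: emit STR "hi" (now at pos=17)
pos=18: emit SEMI ';'
pos=20: ERROR — unrecognized char '@'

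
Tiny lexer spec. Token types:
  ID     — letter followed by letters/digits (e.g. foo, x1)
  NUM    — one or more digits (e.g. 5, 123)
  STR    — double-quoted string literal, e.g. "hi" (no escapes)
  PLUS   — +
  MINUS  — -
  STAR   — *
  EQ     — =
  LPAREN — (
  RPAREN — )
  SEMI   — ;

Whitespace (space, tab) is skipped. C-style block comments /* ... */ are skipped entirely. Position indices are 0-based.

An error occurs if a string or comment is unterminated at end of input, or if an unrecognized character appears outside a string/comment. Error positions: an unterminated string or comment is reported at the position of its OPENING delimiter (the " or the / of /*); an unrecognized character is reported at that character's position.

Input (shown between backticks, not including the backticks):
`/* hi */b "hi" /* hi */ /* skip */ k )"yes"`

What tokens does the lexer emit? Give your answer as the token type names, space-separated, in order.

pos=0: enter COMMENT mode (saw '/*')
exit COMMENT mode (now at pos=8)
pos=8: emit ID 'b' (now at pos=9)
pos=10: enter STRING mode
pos=10: emit STR "hi" (now at pos=14)
pos=15: enter COMMENT mode (saw '/*')
exit COMMENT mode (now at pos=23)
pos=24: enter COMMENT mode (saw '/*')
exit COMMENT mode (now at pos=34)
pos=35: emit ID 'k' (now at pos=36)
pos=37: emit RPAREN ')'
pos=38: enter STRING mode
pos=38: emit STR "yes" (now at pos=43)
DONE. 5 tokens: [ID, STR, ID, RPAREN, STR]

Answer: ID STR ID RPAREN STR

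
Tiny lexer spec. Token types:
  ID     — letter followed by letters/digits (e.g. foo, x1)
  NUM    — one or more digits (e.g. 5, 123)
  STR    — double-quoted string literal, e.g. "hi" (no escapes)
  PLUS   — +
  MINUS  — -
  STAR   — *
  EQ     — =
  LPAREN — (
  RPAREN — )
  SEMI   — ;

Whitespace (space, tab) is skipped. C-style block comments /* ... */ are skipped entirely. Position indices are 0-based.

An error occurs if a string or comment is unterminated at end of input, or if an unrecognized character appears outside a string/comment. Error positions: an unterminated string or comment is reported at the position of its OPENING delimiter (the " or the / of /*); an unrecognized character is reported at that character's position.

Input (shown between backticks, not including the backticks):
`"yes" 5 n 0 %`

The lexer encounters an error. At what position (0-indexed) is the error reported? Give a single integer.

pos=0: enter STRING mode
pos=0: emit STR "yes" (now at pos=5)
pos=6: emit NUM '5' (now at pos=7)
pos=8: emit ID 'n' (now at pos=9)
pos=10: emit NUM '0' (now at pos=11)
pos=12: ERROR — unrecognized char '%'

Answer: 12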